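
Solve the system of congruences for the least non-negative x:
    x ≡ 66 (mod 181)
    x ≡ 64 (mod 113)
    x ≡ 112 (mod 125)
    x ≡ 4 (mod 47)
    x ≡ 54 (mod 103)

The moduli are pairwise coprime; N = 181·113·125·47·103 = 12376621625.
N/181 = 68379125; 68379125 ≡ 40 (mod 181); 40·86 ≡ 1, so inverse 86.
N/113 = 109527625; 109527625 ≡ 2 (mod 113); 2·57 ≡ 1, so inverse 57.
N/125 = 99012973; 99012973 ≡ 98 (mod 125); 98·37 ≡ 1, so inverse 37.
N/47 = 263332375; 263332375 ≡ 23 (mod 47); 23·45 ≡ 1, so inverse 45.
N/103 = 120161375; 120161375 ≡ 30 (mod 103); 30·79 ≡ 1, so inverse 79.
x ≡ 66·68379125·86 + 64·109527625·57 + 112·99012973·37 + 4·263332375·45 + 54·120161375·79 = 1757994702862.
1757994702862 mod 12376621625 = 514432112.

514432112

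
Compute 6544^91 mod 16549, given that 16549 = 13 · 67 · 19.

Mod 13: 6544 ≡ 5; by Fermat, exponent reduces to 91 mod 12 = 7; 5^7 ≡ 8 (mod 13).
Mod 67: 6544 ≡ 45; by Fermat, exponent reduces to 91 mod 66 = 25; 45^25 ≡ 5 (mod 67).
Mod 19: 6544 ≡ 8; by Fermat, exponent reduces to 91 mod 18 = 1; 8^1 ≡ 8 (mod 19).
Combine by CRT: x ≡ 8 (mod 13), x ≡ 5 (mod 67), x ≡ 8 (mod 19) ⇒ x ≡ 11864 (mod 16549).

11864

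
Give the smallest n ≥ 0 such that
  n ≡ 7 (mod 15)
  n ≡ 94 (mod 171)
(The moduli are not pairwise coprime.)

gcd(15, 171) = 3 and 3 | (94 − 7), so the pair is consistent; merging gives n ≡ 607 (mod 855), where 855 = lcm(15, 171).
The solution is unique modulo lcm(15, 171) = 855.

607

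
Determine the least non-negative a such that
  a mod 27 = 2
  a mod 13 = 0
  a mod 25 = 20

7670

The moduli are pairwise coprime; N = 27·13·25 = 8775.
N/27 = 325; 325 ≡ 1 (mod 27), inverse 1.
N/13 = 675; 675 ≡ 12 (mod 13); 12·12 ≡ 1, so inverse 12.
N/25 = 351; 351 ≡ 1 (mod 25), inverse 1.
a ≡ 2·325·1 + 0·675·12 + 20·351·1 = 7670.
7670 mod 8775 = 7670.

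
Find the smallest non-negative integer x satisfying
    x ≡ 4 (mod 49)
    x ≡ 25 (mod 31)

1327

From x ≡ 4 (mod 49) write x = 4 + 49t. Substituting into x ≡ 25 (mod 31) gives 49t ≡ 21 (mod 31), and since 18⁻¹ ≡ 19 (mod 31), t ≡ 27. Hence x ≡ 4 + 49·27 = 1327 (mod 1519).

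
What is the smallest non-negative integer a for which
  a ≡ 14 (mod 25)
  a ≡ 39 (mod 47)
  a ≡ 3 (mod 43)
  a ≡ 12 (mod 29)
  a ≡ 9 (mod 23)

9170914

Combine the congruences pairwise.
From a ≡ 14 (mod 25) write a = 14 + 25t. Substituting into a ≡ 39 (mod 47) gives 25t ≡ 25 (mod 47), and since 25⁻¹ ≡ 32 (mod 47), t ≡ 1. Hence a ≡ 14 + 25·1 = 39 (mod 1175).
From a ≡ 39 (mod 1175) write a = 39 + 1175t. Substituting into a ≡ 3 (mod 43) gives 1175t ≡ 7 (mod 43), and since 14⁻¹ ≡ 40 (mod 43), t ≡ 22. Hence a ≡ 39 + 1175·22 = 25889 (mod 50525).
From a ≡ 25889 (mod 50525) write a = 25889 + 50525t. Substituting into a ≡ 12 (mod 29) gives 50525t ≡ 20 (mod 29), and since 7⁻¹ ≡ 25 (mod 29), t ≡ 7. Hence a ≡ 25889 + 50525·7 = 379564 (mod 1465225).
From a ≡ 379564 (mod 1465225) write a = 379564 + 1465225t. Substituting into a ≡ 9 (mod 23) gives 1465225t ≡ 14 (mod 23), and since 10⁻¹ ≡ 7 (mod 23), t ≡ 6. Hence a ≡ 379564 + 1465225·6 = 9170914 (mod 33700175).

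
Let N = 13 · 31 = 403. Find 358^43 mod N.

344

Mod 13: 358 ≡ 7; by Fermat, exponent reduces to 43 mod 12 = 7; 7^7 ≡ 6 (mod 13).
Mod 31: 358 ≡ 17; by Fermat, exponent reduces to 43 mod 30 = 13; 17^13 ≡ 3 (mod 31).
Combine by CRT: x ≡ 6 (mod 13), x ≡ 3 (mod 31) ⇒ x ≡ 344 (mod 403).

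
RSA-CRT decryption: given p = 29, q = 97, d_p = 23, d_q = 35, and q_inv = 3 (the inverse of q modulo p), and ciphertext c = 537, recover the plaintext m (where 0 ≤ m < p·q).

m₁ = c^(d_p) mod p: c ≡ 15 (mod 29), and 15^23 mod 29 = 3.
m₂ = c^(d_q) mod q: c ≡ 52 (mod 97), and 52^35 mod 97 = 55.
h = q_inv·(m₁ − m₂) mod p = 3·(3 − 55) mod 29 = 18.
m = m₂ + h·q = 55 + 18·97 = 1801.

1801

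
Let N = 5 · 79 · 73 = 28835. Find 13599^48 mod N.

20076

Mod 5: 13599 ≡ 4; since 4 | 48, by Fermat 4^48 ≡ 1 (mod 5).
Mod 79: 13599 ≡ 11; 11^48 ≡ 10 (mod 79).
Mod 73: 13599 ≡ 21; 21^48 ≡ 1 (mod 73).
Combine by CRT: x ≡ 1 (mod 5), x ≡ 10 (mod 79), x ≡ 1 (mod 73) ⇒ x ≡ 20076 (mod 28835).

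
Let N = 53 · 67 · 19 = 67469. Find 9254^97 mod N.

24701

Mod 53: 9254 ≡ 32; by Fermat, exponent reduces to 97 mod 52 = 45; 32^45 ≡ 3 (mod 53).
Mod 67: 9254 ≡ 8; by Fermat, exponent reduces to 97 mod 66 = 31; 8^31 ≡ 45 (mod 67).
Mod 19: 9254 ≡ 1; by Fermat, exponent reduces to 97 mod 18 = 7; 1^7 ≡ 1 (mod 19).
Combine by CRT: x ≡ 3 (mod 53), x ≡ 45 (mod 67), x ≡ 1 (mod 19) ⇒ x ≡ 24701 (mod 67469).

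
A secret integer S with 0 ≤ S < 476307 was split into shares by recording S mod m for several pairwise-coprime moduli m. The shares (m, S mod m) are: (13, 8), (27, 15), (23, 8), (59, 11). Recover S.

From S ≡ 8 (mod 13) write S = 8 + 13t. Substituting into S ≡ 15 (mod 27) gives 13t ≡ 7 (mod 27), and since 13⁻¹ ≡ 25 (mod 27), t ≡ 13. Hence S ≡ 8 + 13·13 = 177 (mod 351).
From S ≡ 177 (mod 351) write S = 177 + 351t. Substituting into S ≡ 8 (mod 23) gives 351t ≡ 15 (mod 23), and since 6⁻¹ ≡ 4 (mod 23), t ≡ 14. Hence S ≡ 177 + 351·14 = 5091 (mod 8073).
From S ≡ 5091 (mod 8073) write S = 5091 + 8073t. Substituting into S ≡ 11 (mod 59) gives 8073t ≡ 53 (mod 59), and since 49⁻¹ ≡ 53 (mod 59), t ≡ 36. Hence S ≡ 5091 + 8073·36 = 295719 (mod 476307).

295719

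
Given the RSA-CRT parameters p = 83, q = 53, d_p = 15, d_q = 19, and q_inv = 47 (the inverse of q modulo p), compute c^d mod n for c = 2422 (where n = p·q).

m₁ = c^(d_p) mod p: c ≡ 15 (mod 83), and 15^15 mod 83 = 14.
m₂ = c^(d_q) mod q: c ≡ 37 (mod 53), and 37^19 mod 53 = 40.
h = q_inv·(m₁ − m₂) mod p = 47·(14 − 40) mod 83 = 23.
m = m₂ + h·q = 40 + 23·53 = 1259.

1259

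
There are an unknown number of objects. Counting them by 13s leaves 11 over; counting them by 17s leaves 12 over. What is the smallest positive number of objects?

Combine the congruences pairwise.
From N ≡ 11 (mod 13) write N = 11 + 13t. Substituting into N ≡ 12 (mod 17) gives 13t ≡ 1 (mod 17), and since 13⁻¹ ≡ 4 (mod 17), t ≡ 4. Hence N ≡ 11 + 13·4 = 63 (mod 221).

63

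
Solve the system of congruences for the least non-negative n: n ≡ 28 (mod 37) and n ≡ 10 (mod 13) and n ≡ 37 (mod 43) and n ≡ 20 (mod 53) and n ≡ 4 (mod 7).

The moduli are pairwise coprime; M = 37·13·43·53·7 = 7673393.
M/37 = 207389; 207389 ≡ 4 (mod 37); 4·28 ≡ 1, so inverse 28.
M/13 = 590261; 590261 ≡ 9 (mod 13); 9·3 ≡ 1, so inverse 3.
M/43 = 178451; 178451 ≡ 1 (mod 43), inverse 1.
M/53 = 144781; 144781 ≡ 38 (mod 53); 38·7 ≡ 1, so inverse 7.
M/7 = 1096199; 1096199 ≡ 6 (mod 7); 6·6 ≡ 1, so inverse 6.
n ≡ 28·207389·28 + 10·590261·3 + 37·178451·1 + 20·144781·7 + 4·1096199·6 = 233481609.
233481609 mod 7673393 = 3279819.

3279819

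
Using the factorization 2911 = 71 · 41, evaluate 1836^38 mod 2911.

Mod 71: 1836 ≡ 61; 61^38 ≡ 6 (mod 71).
Mod 41: 1836 ≡ 32; 32^38 ≡ 40 (mod 41).
Combine by CRT: x ≡ 6 (mod 71), x ≡ 40 (mod 41) ⇒ x ≡ 1639 (mod 2911).

1639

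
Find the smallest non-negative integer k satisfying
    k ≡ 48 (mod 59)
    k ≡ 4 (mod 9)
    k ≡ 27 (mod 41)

From k ≡ 48 (mod 59) write k = 48 + 59t. Substituting into k ≡ 4 (mod 9) gives 59t ≡ 1 (mod 9), and since 5⁻¹ ≡ 2 (mod 9), t ≡ 2. Hence k ≡ 48 + 59·2 = 166 (mod 531).
From k ≡ 166 (mod 531) write k = 166 + 531t. Substituting into k ≡ 27 (mod 41) gives 531t ≡ 25 (mod 41), and since 39⁻¹ ≡ 20 (mod 41), t ≡ 8. Hence k ≡ 166 + 531·8 = 4414 (mod 21771).

4414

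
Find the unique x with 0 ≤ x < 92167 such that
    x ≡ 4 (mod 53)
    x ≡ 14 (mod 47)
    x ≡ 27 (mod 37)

88938

The moduli are pairwise coprime; N = 53·47·37 = 92167.
N/53 = 1739; 1739 ≡ 43 (mod 53); 43·37 ≡ 1, so inverse 37.
N/47 = 1961; 1961 ≡ 34 (mod 47); 34·18 ≡ 1, so inverse 18.
N/37 = 2491; 2491 ≡ 12 (mod 37); 12·34 ≡ 1, so inverse 34.
x ≡ 4·1739·37 + 14·1961·18 + 27·2491·34 = 3038282.
3038282 mod 92167 = 88938.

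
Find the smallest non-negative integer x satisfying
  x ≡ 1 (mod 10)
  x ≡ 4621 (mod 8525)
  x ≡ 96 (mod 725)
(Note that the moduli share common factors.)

Combine the congruences pairwise.
gcd(10, 8525) = 5 and 5 | (4621 − 1), so the pair is consistent; merging gives x ≡ 4621 (mod 17050), where 17050 = lcm(10, 8525).
gcd(17050, 725) = 25 and 25 | (96 − 4621), so the pair is consistent; merging gives x ≡ 260371 (mod 494450), where 494450 = lcm(17050, 725).
The solution is unique modulo lcm(10, 8525, 725) = 494450.

260371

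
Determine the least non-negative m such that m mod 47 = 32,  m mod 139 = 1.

Combine the congruences pairwise.
From m ≡ 32 (mod 47) write m = 32 + 47t. Substituting into m ≡ 1 (mod 139) gives 47t ≡ 108 (mod 139), and since 47⁻¹ ≡ 71 (mod 139), t ≡ 23. Hence m ≡ 32 + 47·23 = 1113 (mod 6533).

1113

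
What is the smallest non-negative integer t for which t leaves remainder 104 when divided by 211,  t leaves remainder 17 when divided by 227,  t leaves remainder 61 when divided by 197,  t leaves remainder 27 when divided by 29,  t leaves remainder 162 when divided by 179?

Combine the congruences pairwise.
From t ≡ 104 (mod 211) write t = 104 + 211s. Substituting into t ≡ 17 (mod 227) gives 211s ≡ 140 (mod 227), and since 211⁻¹ ≡ 156 (mod 227), s ≡ 48. Hence t ≡ 104 + 211·48 = 10232 (mod 47897).
From t ≡ 10232 (mod 47897) write t = 10232 + 47897s. Substituting into t ≡ 61 (mod 197) gives 47897s ≡ 73 (mod 197), and since 26⁻¹ ≡ 144 (mod 197), s ≡ 71. Hence t ≡ 10232 + 47897·71 = 3410919 (mod 9435709).
From t ≡ 3410919 (mod 9435709) write t = 3410919 + 9435709s. Substituting into t ≡ 27 (mod 29) gives 9435709s ≡ 1 (mod 29), and since 8⁻¹ ≡ 11 (mod 29), s ≡ 11. Hence t ≡ 3410919 + 9435709·11 = 107203718 (mod 273635561).
From t ≡ 107203718 (mod 273635561) write t = 107203718 + 273635561s. Substituting into t ≡ 162 (mod 179) gives 273635561s ≡ 81 (mod 179), and since 51⁻¹ ≡ 172 (mod 179), s ≡ 149. Hence t ≡ 107203718 + 273635561·149 = 40878902307 (mod 48980765419).

40878902307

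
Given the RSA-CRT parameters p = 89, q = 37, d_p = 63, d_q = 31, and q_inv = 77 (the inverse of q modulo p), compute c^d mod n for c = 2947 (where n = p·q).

m₁ = c^(d_p) mod p: c ≡ 10 (mod 89), and 10^63 mod 89 = 72.
m₂ = c^(d_q) mod q: c ≡ 24 (mod 37), and 24^31 mod 37 = 19.
h = q_inv·(m₁ − m₂) mod p = 77·(72 − 19) mod 89 = 76.
m = m₂ + h·q = 19 + 76·37 = 2831.

2831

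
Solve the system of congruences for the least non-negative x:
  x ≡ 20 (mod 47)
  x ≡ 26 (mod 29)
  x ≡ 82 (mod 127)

The moduli are pairwise coprime; N = 47·29·127 = 173101.
N/47 = 3683; 3683 ≡ 17 (mod 47); 17·36 ≡ 1, so inverse 36.
N/29 = 5969; 5969 ≡ 24 (mod 29); 24·23 ≡ 1, so inverse 23.
N/127 = 1363; 1363 ≡ 93 (mod 127); 93·56 ≡ 1, so inverse 56.
x ≡ 20·3683·36 + 26·5969·23 + 82·1363·56 = 12480118.
12480118 mod 173101 = 16846.

16846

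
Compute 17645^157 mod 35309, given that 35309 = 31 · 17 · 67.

Mod 31: 17645 ≡ 6; by Fermat, exponent reduces to 157 mod 30 = 7; 6^7 ≡ 6 (mod 31).
Mod 17: 17645 ≡ 16; by Fermat, exponent reduces to 157 mod 16 = 13; 16^13 ≡ 16 (mod 17).
Mod 67: 17645 ≡ 24; by Fermat, exponent reduces to 157 mod 66 = 25; 24^25 ≡ 22 (mod 67).
Combine by CRT: x ≡ 6 (mod 31), x ≡ 16 (mod 17), x ≡ 22 (mod 67) ⇒ x ≡ 33455 (mod 35309).

33455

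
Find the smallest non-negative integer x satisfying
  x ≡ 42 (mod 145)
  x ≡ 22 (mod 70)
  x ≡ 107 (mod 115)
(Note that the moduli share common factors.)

7582

gcd(145, 70) = 5 and 5 | (22 − 42), so the pair is consistent; merging gives x ≡ 1492 (mod 2030), where 2030 = lcm(145, 70).
gcd(2030, 115) = 5 and 5 | (107 − 1492), so the pair is consistent; merging gives x ≡ 7582 (mod 46690), where 46690 = lcm(2030, 115).
The solution is unique modulo lcm(145, 70, 115) = 46690.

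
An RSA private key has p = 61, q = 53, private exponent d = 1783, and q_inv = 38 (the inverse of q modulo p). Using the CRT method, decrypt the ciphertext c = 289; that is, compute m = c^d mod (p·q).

d_p = d mod (p−1) = 1783 mod 60 = 43; d_q = d mod (q−1) = 15.
m₁ = c^(d_p) mod p: c ≡ 45 (mod 61), and 45^43 mod 61 = 5.
m₂ = c^(d_q) mod q: c ≡ 24 (mod 53), and 24^15 mod 53 = 46.
h = q_inv·(m₁ − m₂) mod p = 38·(5 − 46) mod 61 = 28.
m = m₂ + h·q = 46 + 28·53 = 1530.

1530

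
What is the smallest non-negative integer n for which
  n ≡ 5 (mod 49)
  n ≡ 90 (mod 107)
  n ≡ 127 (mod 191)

Combine the congruences pairwise.
From n ≡ 5 (mod 49) write n = 5 + 49t. Substituting into n ≡ 90 (mod 107) gives 49t ≡ 85 (mod 107), and since 49⁻¹ ≡ 83 (mod 107), t ≡ 100. Hence n ≡ 5 + 49·100 = 4905 (mod 5243).
From n ≡ 4905 (mod 5243) write n = 4905 + 5243t. Substituting into n ≡ 127 (mod 191) gives 5243t ≡ 188 (mod 191), and since 86⁻¹ ≡ 20 (mod 191), t ≡ 131. Hence n ≡ 4905 + 5243·131 = 691738 (mod 1001413).

691738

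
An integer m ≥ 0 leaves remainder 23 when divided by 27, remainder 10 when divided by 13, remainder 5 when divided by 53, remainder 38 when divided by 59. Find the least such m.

The moduli are pairwise coprime; N = 27·13·53·59 = 1097577.
N/27 = 40651; 40651 ≡ 16 (mod 27); 16·22 ≡ 1, so inverse 22.
N/13 = 84429; 84429 ≡ 7 (mod 13); 7·2 ≡ 1, so inverse 2.
N/53 = 20709; 20709 ≡ 39 (mod 53); 39·34 ≡ 1, so inverse 34.
N/59 = 18603; 18603 ≡ 18 (mod 59); 18·23 ≡ 1, so inverse 23.
m ≡ 23·40651·22 + 10·84429·2 + 5·20709·34 + 38·18603·23 = 42037538.
42037538 mod 1097577 = 329612.

329612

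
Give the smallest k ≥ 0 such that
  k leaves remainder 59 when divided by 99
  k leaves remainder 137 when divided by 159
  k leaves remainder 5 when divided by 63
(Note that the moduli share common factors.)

gcd(99, 159) = 3 and 3 | (137 − 59), so the pair is consistent; merging gives k ≡ 455 (mod 5247), where 5247 = lcm(99, 159).
gcd(5247, 63) = 9 and 9 | (5 − 455), so the pair is consistent; merging gives k ≡ 16196 (mod 36729), where 36729 = lcm(5247, 63).
The solution is unique modulo lcm(99, 159, 63) = 36729.

16196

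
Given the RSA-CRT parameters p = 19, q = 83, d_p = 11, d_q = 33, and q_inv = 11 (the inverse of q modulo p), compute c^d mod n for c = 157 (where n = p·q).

804

m₁ = c^(d_p) mod p: c ≡ 5 (mod 19), and 5^11 mod 19 = 6.
m₂ = c^(d_q) mod q: c ≡ 74 (mod 83), and 74^33 mod 83 = 57.
h = q_inv·(m₁ − m₂) mod p = 11·(6 − 57) mod 19 = 9.
m = m₂ + h·q = 57 + 9·83 = 804.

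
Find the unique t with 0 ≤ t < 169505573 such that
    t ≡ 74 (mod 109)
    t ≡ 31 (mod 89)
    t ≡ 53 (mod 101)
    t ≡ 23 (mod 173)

The moduli are pairwise coprime; N = 109·89·101·173 = 169505573.
N/109 = 1555097; 1555097 ≡ 103 (mod 109); 103·18 ≡ 1, so inverse 18.
N/89 = 1904557; 1904557 ≡ 46 (mod 89); 46·60 ≡ 1, so inverse 60.
N/101 = 1678273; 1678273 ≡ 57 (mod 101); 57·39 ≡ 1, so inverse 39.
N/173 = 979801; 979801 ≡ 102 (mod 173); 102·134 ≡ 1, so inverse 134.
t ≡ 74·1555097·18 + 31·1904557·60 + 53·1678273·39 + 23·979801·134 = 12102602197.
12102602197 mod 169505573 = 67706514.

67706514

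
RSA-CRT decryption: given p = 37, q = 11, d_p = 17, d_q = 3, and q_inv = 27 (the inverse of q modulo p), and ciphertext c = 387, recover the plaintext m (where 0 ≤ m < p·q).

272

m₁ = c^(d_p) mod p: c ≡ 17 (mod 37), and 17^17 mod 37 = 13.
m₂ = c^(d_q) mod q: c ≡ 2 (mod 11), and 2^3 mod 11 = 8.
h = q_inv·(m₁ − m₂) mod p = 27·(13 − 8) mod 37 = 24.
m = m₂ + h·q = 8 + 24·11 = 272.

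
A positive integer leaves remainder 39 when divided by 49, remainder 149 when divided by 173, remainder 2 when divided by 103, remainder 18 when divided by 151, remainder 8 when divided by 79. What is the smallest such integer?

The moduli are pairwise coprime; N = 49·173·103·151·79 = 10415579699.
N/49 = 212562851; 212562851 ≡ 18 (mod 49); 18·30 ≡ 1, so inverse 30.
N/173 = 60205663; 60205663 ≡ 106 (mod 173); 106·142 ≡ 1, so inverse 142.
N/103 = 101122133; 101122133 ≡ 29 (mod 103); 29·32 ≡ 1, so inverse 32.
N/151 = 68977349; 68977349 ≡ 96 (mod 151); 96·140 ≡ 1, so inverse 140.
N/79 = 131842781; 131842781 ≡ 76 (mod 79); 76·26 ≡ 1, so inverse 26.
k ≡ 39·212562851·30 + 149·60205663·142 + 2·101122133·32 + 18·68977349·140 + 8·131842781·26 = 1730247987864.
1730247987864 mod 10415579699 = 1261757830.

1261757830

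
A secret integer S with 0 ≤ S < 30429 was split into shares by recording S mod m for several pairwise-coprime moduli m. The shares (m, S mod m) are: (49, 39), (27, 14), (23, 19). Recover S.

29390

The moduli are pairwise coprime; N = 49·27·23 = 30429.
N/49 = 621; 621 ≡ 33 (mod 49); 33·3 ≡ 1, so inverse 3.
N/27 = 1127; 1127 ≡ 20 (mod 27); 20·23 ≡ 1, so inverse 23.
N/23 = 1323; 1323 ≡ 12 (mod 23); 12·2 ≡ 1, so inverse 2.
S ≡ 39·621·3 + 14·1127·23 + 19·1323·2 = 485825.
485825 mod 30429 = 29390.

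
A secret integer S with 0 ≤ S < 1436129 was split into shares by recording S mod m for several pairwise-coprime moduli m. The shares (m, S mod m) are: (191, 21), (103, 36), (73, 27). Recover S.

865442

The moduli are pairwise coprime; N = 191·103·73 = 1436129.
N/191 = 7519; 7519 ≡ 70 (mod 191); 70·161 ≡ 1, so inverse 161.
N/103 = 13943; 13943 ≡ 38 (mod 103); 38·19 ≡ 1, so inverse 19.
N/73 = 19673; 19673 ≡ 36 (mod 73); 36·71 ≡ 1, so inverse 71.
S ≡ 21·7519·161 + 36·13943·19 + 27·19673·71 = 72671892.
72671892 mod 1436129 = 865442.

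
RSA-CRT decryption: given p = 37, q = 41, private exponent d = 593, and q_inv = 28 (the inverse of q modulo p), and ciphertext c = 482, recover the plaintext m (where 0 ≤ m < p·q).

d_p = d mod (p−1) = 593 mod 36 = 17; d_q = d mod (q−1) = 33.
m₁ = c^(d_p) mod p: c ≡ 1 (mod 37), and 1^17 mod 37 = 1.
m₂ = c^(d_q) mod q: c ≡ 31 (mod 41), and 31^33 mod 41 = 25.
h = q_inv·(m₁ − m₂) mod p = 28·(1 − 25) mod 37 = 31.
m = m₂ + h·q = 25 + 31·41 = 1296.

1296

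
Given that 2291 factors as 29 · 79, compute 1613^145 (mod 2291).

Mod 29: 1613 ≡ 18; by Fermat, exponent reduces to 145 mod 28 = 5; 18^5 ≡ 15 (mod 29).
Mod 79: 1613 ≡ 33; by Fermat, exponent reduces to 145 mod 78 = 67; 33^67 ≡ 17 (mod 79).
Combine by CRT: x ≡ 15 (mod 29), x ≡ 17 (mod 79) ⇒ x ≡ 1755 (mod 2291).

1755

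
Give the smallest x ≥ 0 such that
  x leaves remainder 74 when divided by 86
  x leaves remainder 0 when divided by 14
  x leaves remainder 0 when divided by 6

504

Combine the congruences pairwise.
gcd(86, 14) = 2 and 2 | (0 − 74), so the pair is consistent; merging gives x ≡ 504 (mod 602), where 602 = lcm(86, 14).
gcd(602, 6) = 2 and 2 | (0 − 504), so the pair is consistent; merging gives x ≡ 504 (mod 1806), where 1806 = lcm(602, 6).
The solution is unique modulo lcm(86, 14, 6) = 1806.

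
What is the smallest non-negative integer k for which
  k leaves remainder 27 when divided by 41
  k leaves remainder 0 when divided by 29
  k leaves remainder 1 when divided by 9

3799

The moduli are pairwise coprime; N = 41·29·9 = 10701.
N/41 = 261; 261 ≡ 15 (mod 41); 15·11 ≡ 1, so inverse 11.
N/29 = 369; 369 ≡ 21 (mod 29); 21·18 ≡ 1, so inverse 18.
N/9 = 1189; 1189 ≡ 1 (mod 9), inverse 1.
k ≡ 27·261·11 + 0·369·18 + 1·1189·1 = 78706.
78706 mod 10701 = 3799.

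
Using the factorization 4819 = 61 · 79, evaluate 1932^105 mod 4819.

Mod 61: 1932 ≡ 41; by Fermat, exponent reduces to 105 mod 60 = 45; 41^45 ≡ 60 (mod 61).
Mod 79: 1932 ≡ 36; by Fermat, exponent reduces to 105 mod 78 = 27; 36^27 ≡ 38 (mod 79).
Combine by CRT: x ≡ 60 (mod 61), x ≡ 38 (mod 79) ⇒ x ≡ 670 (mod 4819).

670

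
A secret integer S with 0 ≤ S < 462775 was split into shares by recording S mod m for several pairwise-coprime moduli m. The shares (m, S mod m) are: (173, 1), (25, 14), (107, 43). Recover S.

The moduli are pairwise coprime; N = 173·25·107 = 462775.
N/173 = 2675; 2675 ≡ 80 (mod 173); 80·93 ≡ 1, so inverse 93.
N/25 = 18511; 18511 ≡ 11 (mod 25); 11·16 ≡ 1, so inverse 16.
N/107 = 4325; 4325 ≡ 45 (mod 107); 45·88 ≡ 1, so inverse 88.
S ≡ 1·2675·93 + 14·18511·16 + 43·4325·88 = 20761039.
20761039 mod 462775 = 398939.

398939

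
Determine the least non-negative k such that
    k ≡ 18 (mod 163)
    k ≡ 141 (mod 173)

From k ≡ 18 (mod 163) write k = 18 + 163t. Substituting into k ≡ 141 (mod 173) gives 163t ≡ 123 (mod 173), and since 163⁻¹ ≡ 121 (mod 173), t ≡ 5. Hence k ≡ 18 + 163·5 = 833 (mod 28199).

833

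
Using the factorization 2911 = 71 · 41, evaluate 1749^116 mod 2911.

2008

Mod 71: 1749 ≡ 45; by Fermat, exponent reduces to 116 mod 70 = 46; 45^46 ≡ 20 (mod 71).
Mod 41: 1749 ≡ 27; by Fermat, exponent reduces to 116 mod 40 = 36; 27^36 ≡ 40 (mod 41).
Combine by CRT: x ≡ 20 (mod 71), x ≡ 40 (mod 41) ⇒ x ≡ 2008 (mod 2911).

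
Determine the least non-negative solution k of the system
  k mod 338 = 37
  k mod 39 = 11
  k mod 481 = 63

gcd(338, 39) = 13 and 13 | (11 − 37), so the pair is consistent; merging gives k ≡ 713 (mod 1014), where 1014 = lcm(338, 39).
gcd(1014, 481) = 13 and 13 | (63 − 713), so the pair is consistent; merging gives k ≡ 6797 (mod 37518), where 37518 = lcm(1014, 481).
The solution is unique modulo lcm(338, 39, 481) = 37518.

6797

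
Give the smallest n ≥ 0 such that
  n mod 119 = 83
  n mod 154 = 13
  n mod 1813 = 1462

228087

gcd(119, 154) = 7 and 7 | (13 − 83), so the pair is consistent; merging gives n ≡ 321 (mod 2618), where 2618 = lcm(119, 154).
gcd(2618, 1813) = 7 and 7 | (1462 − 321), so the pair is consistent; merging gives n ≡ 228087 (mod 678062), where 678062 = lcm(2618, 1813).
The solution is unique modulo lcm(119, 154, 1813) = 678062.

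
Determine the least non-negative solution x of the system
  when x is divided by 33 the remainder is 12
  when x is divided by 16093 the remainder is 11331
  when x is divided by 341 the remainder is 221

1459701

Combine the congruences pairwise.
gcd(33, 16093) = 11 and 11 | (11331 − 12), so the pair is consistent; merging gives x ≡ 11331 (mod 48279), where 48279 = lcm(33, 16093).
gcd(48279, 341) = 11 and 11 | (221 − 11331), so the pair is consistent; merging gives x ≡ 1459701 (mod 1496649), where 1496649 = lcm(48279, 341).
The solution is unique modulo lcm(33, 16093, 341) = 1496649.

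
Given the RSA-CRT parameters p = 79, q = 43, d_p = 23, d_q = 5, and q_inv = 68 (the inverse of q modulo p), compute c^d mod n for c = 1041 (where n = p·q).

1042

m₁ = c^(d_p) mod p: c ≡ 14 (mod 79), and 14^23 mod 79 = 15.
m₂ = c^(d_q) mod q: c ≡ 9 (mod 43), and 9^5 mod 43 = 10.
h = q_inv·(m₁ − m₂) mod p = 68·(15 − 10) mod 79 = 24.
m = m₂ + h·q = 10 + 24·43 = 1042.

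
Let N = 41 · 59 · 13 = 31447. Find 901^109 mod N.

27551

Mod 41: 901 ≡ 40; by Fermat, exponent reduces to 109 mod 40 = 29; 40^29 ≡ 40 (mod 41).
Mod 59: 901 ≡ 16; by Fermat, exponent reduces to 109 mod 58 = 51; 16^51 ≡ 57 (mod 59).
Mod 13: 901 ≡ 4; by Fermat, exponent reduces to 109 mod 12 = 1; 4^1 ≡ 4 (mod 13).
Combine by CRT: x ≡ 40 (mod 41), x ≡ 57 (mod 59), x ≡ 4 (mod 13) ⇒ x ≡ 27551 (mod 31447).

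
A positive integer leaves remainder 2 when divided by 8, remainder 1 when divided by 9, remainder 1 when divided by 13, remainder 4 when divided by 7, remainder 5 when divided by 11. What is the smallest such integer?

43642

From x ≡ 2 (mod 8) write x = 2 + 8t. Substituting into x ≡ 1 (mod 9) gives 8t ≡ 8 (mod 9), and since 8⁻¹ ≡ 8 (mod 9), t ≡ 1. Hence x ≡ 2 + 8·1 = 10 (mod 72).
From x ≡ 10 (mod 72) write x = 10 + 72t. Substituting into x ≡ 1 (mod 13) gives 72t ≡ 4 (mod 13), and since 7⁻¹ ≡ 2 (mod 13), t ≡ 8. Hence x ≡ 10 + 72·8 = 586 (mod 936).
From x ≡ 586 (mod 936) write x = 586 + 936t. Substituting into x ≡ 4 (mod 7) gives 936t ≡ 6 (mod 7), and since 5⁻¹ ≡ 3 (mod 7), t ≡ 4. Hence x ≡ 586 + 936·4 = 4330 (mod 6552).
From x ≡ 4330 (mod 6552) write x = 4330 + 6552t. Substituting into x ≡ 5 (mod 11) gives 6552t ≡ 9 (mod 11), and since 7⁻¹ ≡ 8 (mod 11), t ≡ 6. Hence x ≡ 4330 + 6552·6 = 43642 (mod 72072).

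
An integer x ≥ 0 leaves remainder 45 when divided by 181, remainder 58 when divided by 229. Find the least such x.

Combine the congruences pairwise.
From x ≡ 45 (mod 181) write x = 45 + 181t. Substituting into x ≡ 58 (mod 229) gives 181t ≡ 13 (mod 229), and since 181⁻¹ ≡ 62 (mod 229), t ≡ 119. Hence x ≡ 45 + 181·119 = 21584 (mod 41449).

21584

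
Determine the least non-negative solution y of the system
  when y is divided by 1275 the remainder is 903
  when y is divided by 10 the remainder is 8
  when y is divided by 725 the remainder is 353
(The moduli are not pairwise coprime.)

Combine the congruences pairwise.
gcd(1275, 10) = 5 and 5 | (8 − 903), so the pair is consistent; merging gives y ≡ 2178 (mod 2550), where 2550 = lcm(1275, 10).
gcd(2550, 725) = 25 and 25 | (353 − 2178), so the pair is consistent; merging gives y ≡ 73578 (mod 73950), where 73950 = lcm(2550, 725).
The solution is unique modulo lcm(1275, 10, 725) = 73950.

73578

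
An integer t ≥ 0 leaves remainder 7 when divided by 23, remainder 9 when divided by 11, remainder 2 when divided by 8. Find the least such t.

The moduli are pairwise coprime; N = 23·11·8 = 2024.
N/23 = 88; 88 ≡ 19 (mod 23); 19·17 ≡ 1, so inverse 17.
N/11 = 184; 184 ≡ 8 (mod 11); 8·7 ≡ 1, so inverse 7.
N/8 = 253; 253 ≡ 5 (mod 8); 5·5 ≡ 1, so inverse 5.
t ≡ 7·88·17 + 9·184·7 + 2·253·5 = 24594.
24594 mod 2024 = 306.

306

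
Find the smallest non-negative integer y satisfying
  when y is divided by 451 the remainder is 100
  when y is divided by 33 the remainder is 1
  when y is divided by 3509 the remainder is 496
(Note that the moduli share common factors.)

gcd(451, 33) = 11 and 11 | (1 − 100), so the pair is consistent; merging gives y ≡ 100 (mod 1353), where 1353 = lcm(451, 33).
gcd(1353, 3509) = 11 and 11 | (496 − 100), so the pair is consistent; merging gives y ≡ 158401 (mod 431607), where 431607 = lcm(1353, 3509).
The solution is unique modulo lcm(451, 33, 3509) = 431607.

158401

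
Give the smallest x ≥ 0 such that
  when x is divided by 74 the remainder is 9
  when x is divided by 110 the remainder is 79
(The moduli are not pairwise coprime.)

3709

Combine the congruences pairwise.
gcd(74, 110) = 2 and 2 | (79 − 9), so the pair is consistent; merging gives x ≡ 3709 (mod 4070), where 4070 = lcm(74, 110).
The solution is unique modulo lcm(74, 110) = 4070.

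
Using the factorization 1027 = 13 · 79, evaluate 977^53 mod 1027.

Mod 13: 977 ≡ 2; by Fermat, exponent reduces to 53 mod 12 = 5; 2^5 ≡ 6 (mod 13).
Mod 79: 977 ≡ 29; 29^53 ≡ 35 (mod 79).
Combine by CRT: x ≡ 6 (mod 13), x ≡ 35 (mod 79) ⇒ x ≡ 825 (mod 1027).

825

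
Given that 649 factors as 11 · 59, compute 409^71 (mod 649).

Mod 11: 409 ≡ 2; by Fermat, exponent reduces to 71 mod 10 = 1; 2^1 ≡ 2 (mod 11).
Mod 59: 409 ≡ 55; by Fermat, exponent reduces to 71 mod 58 = 13; 55^13 ≡ 37 (mod 59).
Combine by CRT: x ≡ 2 (mod 11), x ≡ 37 (mod 59) ⇒ x ≡ 332 (mod 649).

332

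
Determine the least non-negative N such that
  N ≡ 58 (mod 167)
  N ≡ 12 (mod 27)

1227

From N ≡ 58 (mod 167) write N = 58 + 167t. Substituting into N ≡ 12 (mod 27) gives 167t ≡ 8 (mod 27), and since 5⁻¹ ≡ 11 (mod 27), t ≡ 7. Hence N ≡ 58 + 167·7 = 1227 (mod 4509).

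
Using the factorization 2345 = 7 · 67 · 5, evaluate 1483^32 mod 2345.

Mod 7: 1483 ≡ 6; by Fermat, exponent reduces to 32 mod 6 = 2; 6^2 ≡ 1 (mod 7).
Mod 67: 1483 ≡ 9; 9^32 ≡ 15 (mod 67).
Mod 5: 1483 ≡ 3; since 4 | 32, by Fermat 3^32 ≡ 1 (mod 5).
Combine by CRT: x ≡ 1 (mod 7), x ≡ 15 (mod 67), x ≡ 1 (mod 5) ⇒ x ≡ 1891 (mod 2345).

1891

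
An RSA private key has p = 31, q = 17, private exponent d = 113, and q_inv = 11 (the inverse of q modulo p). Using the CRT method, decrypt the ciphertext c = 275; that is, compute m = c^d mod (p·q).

122

d_p = d mod (p−1) = 113 mod 30 = 23; d_q = d mod (q−1) = 1.
m₁ = c^(d_p) mod p: c ≡ 27 (mod 31), and 27^23 mod 31 = 29.
m₂ = c^(d_q) mod q: c ≡ 3 (mod 17), and 3^1 mod 17 = 3.
h = q_inv·(m₁ − m₂) mod p = 11·(29 − 3) mod 31 = 7.
m = m₂ + h·q = 3 + 7·17 = 122.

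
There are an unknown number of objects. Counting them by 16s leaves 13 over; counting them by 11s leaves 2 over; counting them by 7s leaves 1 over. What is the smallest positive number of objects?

The moduli are pairwise coprime; M = 16·11·7 = 1232.
M/16 = 77; 77 ≡ 13 (mod 16); 13·5 ≡ 1, so inverse 5.
M/11 = 112; 112 ≡ 2 (mod 11); 2·6 ≡ 1, so inverse 6.
M/7 = 176; 176 ≡ 1 (mod 7), inverse 1.
N ≡ 13·77·5 + 2·112·6 + 1·176·1 = 6525.
6525 mod 1232 = 365.

365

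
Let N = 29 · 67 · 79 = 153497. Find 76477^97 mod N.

Mod 29: 76477 ≡ 4; by Fermat, exponent reduces to 97 mod 28 = 13; 4^13 ≡ 22 (mod 29).
Mod 67: 76477 ≡ 30; by Fermat, exponent reduces to 97 mod 66 = 31; 30^31 ≡ 30 (mod 67).
Mod 79: 76477 ≡ 5; by Fermat, exponent reduces to 97 mod 78 = 19; 5^19 ≡ 4 (mod 79).
Combine by CRT: x ≡ 22 (mod 29), x ≡ 30 (mod 67), x ≡ 4 (mod 79) ⇒ x ≡ 41637 (mod 153497).

41637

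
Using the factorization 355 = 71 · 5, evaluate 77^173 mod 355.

Mod 71: 77 ≡ 6; by Fermat, exponent reduces to 173 mod 70 = 33; 6^33 ≡ 2 (mod 71).
Mod 5: 77 ≡ 2; by Fermat, exponent reduces to 173 mod 4 = 1; 2^1 ≡ 2 (mod 5).
Combine by CRT: x ≡ 2 (mod 71), x ≡ 2 (mod 5) ⇒ x ≡ 2 (mod 355).

2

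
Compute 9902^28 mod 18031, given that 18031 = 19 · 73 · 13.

Mod 19: 9902 ≡ 3; by Fermat, exponent reduces to 28 mod 18 = 10; 3^10 ≡ 16 (mod 19).
Mod 73: 9902 ≡ 47; 47^28 ≡ 41 (mod 73).
Mod 13: 9902 ≡ 9; by Fermat, exponent reduces to 28 mod 12 = 4; 9^4 ≡ 9 (mod 13).
Combine by CRT: x ≡ 16 (mod 19), x ≡ 41 (mod 73), x ≡ 9 (mod 13) ⇒ x ≡ 16831 (mod 18031).

16831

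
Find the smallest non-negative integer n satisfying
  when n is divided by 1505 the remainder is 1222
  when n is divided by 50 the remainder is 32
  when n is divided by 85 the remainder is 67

gcd(1505, 50) = 5 and 5 | (32 − 1222), so the pair is consistent; merging gives n ≡ 4232 (mod 15050), where 15050 = lcm(1505, 50).
gcd(15050, 85) = 5 and 5 | (67 − 4232), so the pair is consistent; merging gives n ≡ 4232 (mod 255850), where 255850 = lcm(15050, 85).
The solution is unique modulo lcm(1505, 50, 85) = 255850.

4232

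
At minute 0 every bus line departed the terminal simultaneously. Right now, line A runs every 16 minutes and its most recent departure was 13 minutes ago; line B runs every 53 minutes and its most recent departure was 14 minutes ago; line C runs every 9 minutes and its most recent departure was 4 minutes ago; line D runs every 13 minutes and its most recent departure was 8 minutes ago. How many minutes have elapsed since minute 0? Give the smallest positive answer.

From t ≡ 13 (mod 16) write t = 13 + 16s. Substituting into t ≡ 14 (mod 53) gives 16s ≡ 1 (mod 53), and since 16⁻¹ ≡ 10 (mod 53), s ≡ 10. Hence t ≡ 13 + 16·10 = 173 (mod 848).
From t ≡ 173 (mod 848) write t = 173 + 848s. Substituting into t ≡ 4 (mod 9) gives 848s ≡ 2 (mod 9), and since 2⁻¹ ≡ 5 (mod 9), s ≡ 1. Hence t ≡ 173 + 848·1 = 1021 (mod 7632).
From t ≡ 1021 (mod 7632) write t = 1021 + 7632s. Substituting into t ≡ 8 (mod 13) gives 7632s ≡ 1 (mod 13), and since 1⁻¹ ≡ 1 (mod 13), s ≡ 1. Hence t ≡ 1021 + 7632·1 = 8653 (mod 99216).

8653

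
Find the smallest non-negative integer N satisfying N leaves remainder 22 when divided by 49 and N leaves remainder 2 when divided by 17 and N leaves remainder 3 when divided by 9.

7176

The moduli are pairwise coprime; M = 49·17·9 = 7497.
M/49 = 153; 153 ≡ 6 (mod 49); 6·41 ≡ 1, so inverse 41.
M/17 = 441; 441 ≡ 16 (mod 17); 16·16 ≡ 1, so inverse 16.
M/9 = 833; 833 ≡ 5 (mod 9); 5·2 ≡ 1, so inverse 2.
N ≡ 22·153·41 + 2·441·16 + 3·833·2 = 157116.
157116 mod 7497 = 7176.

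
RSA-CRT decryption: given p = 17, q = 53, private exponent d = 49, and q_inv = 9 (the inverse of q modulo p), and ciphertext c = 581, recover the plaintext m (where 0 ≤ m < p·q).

139

d_p = d mod (p−1) = 49 mod 16 = 1; d_q = d mod (q−1) = 49.
m₁ = c^(d_p) mod p: c ≡ 3 (mod 17), and 3^1 mod 17 = 3.
m₂ = c^(d_q) mod q: c ≡ 51 (mod 53), and 51^49 mod 53 = 33.
h = q_inv·(m₁ − m₂) mod p = 9·(3 − 33) mod 17 = 2.
m = m₂ + h·q = 33 + 2·53 = 139.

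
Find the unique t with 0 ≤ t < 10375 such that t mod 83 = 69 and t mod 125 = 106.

Combine the congruences pairwise.
From t ≡ 69 (mod 83) write t = 69 + 83s. Substituting into t ≡ 106 (mod 125) gives 83s ≡ 37 (mod 125), and since 83⁻¹ ≡ 122 (mod 125), s ≡ 14. Hence t ≡ 69 + 83·14 = 1231 (mod 10375).

1231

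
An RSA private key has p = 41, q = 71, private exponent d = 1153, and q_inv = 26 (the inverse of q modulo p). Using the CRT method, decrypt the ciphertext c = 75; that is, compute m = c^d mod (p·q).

750

d_p = d mod (p−1) = 1153 mod 40 = 33; d_q = d mod (q−1) = 33.
m₁ = c^(d_p) mod p: c ≡ 34 (mod 41), and 34^33 mod 41 = 12.
m₂ = c^(d_q) mod q: c ≡ 4 (mod 71), and 4^33 mod 71 = 40.
h = q_inv·(m₁ − m₂) mod p = 26·(12 − 40) mod 41 = 10.
m = m₂ + h·q = 40 + 10·71 = 750.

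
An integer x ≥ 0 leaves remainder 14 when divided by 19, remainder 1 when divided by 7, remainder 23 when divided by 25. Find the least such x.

2598

The moduli are pairwise coprime; N = 19·7·25 = 3325.
N/19 = 175; 175 ≡ 4 (mod 19); 4·5 ≡ 1, so inverse 5.
N/7 = 475; 475 ≡ 6 (mod 7); 6·6 ≡ 1, so inverse 6.
N/25 = 133; 133 ≡ 8 (mod 25); 8·22 ≡ 1, so inverse 22.
x ≡ 14·175·5 + 1·475·6 + 23·133·22 = 82398.
82398 mod 3325 = 2598.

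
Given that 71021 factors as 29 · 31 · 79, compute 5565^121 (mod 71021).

21468

Mod 29: 5565 ≡ 26; by Fermat, exponent reduces to 121 mod 28 = 9; 26^9 ≡ 8 (mod 29).
Mod 31: 5565 ≡ 16; by Fermat, exponent reduces to 121 mod 30 = 1; 16^1 ≡ 16 (mod 31).
Mod 79: 5565 ≡ 35; by Fermat, exponent reduces to 121 mod 78 = 43; 35^43 ≡ 59 (mod 79).
Combine by CRT: x ≡ 8 (mod 29), x ≡ 16 (mod 31), x ≡ 59 (mod 79) ⇒ x ≡ 21468 (mod 71021).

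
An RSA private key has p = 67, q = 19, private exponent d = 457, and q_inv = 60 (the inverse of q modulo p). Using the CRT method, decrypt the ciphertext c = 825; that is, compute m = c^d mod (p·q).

160

d_p = d mod (p−1) = 457 mod 66 = 61; d_q = d mod (q−1) = 7.
m₁ = c^(d_p) mod p: c ≡ 21 (mod 67), and 21^61 mod 67 = 26.
m₂ = c^(d_q) mod q: c ≡ 8 (mod 19), and 8^7 mod 19 = 8.
h = q_inv·(m₁ − m₂) mod p = 60·(26 − 8) mod 67 = 8.
m = m₂ + h·q = 8 + 8·19 = 160.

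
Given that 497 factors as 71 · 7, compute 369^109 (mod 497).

208

Mod 71: 369 ≡ 14; by Fermat, exponent reduces to 109 mod 70 = 39; 14^39 ≡ 66 (mod 71).
Mod 7: 369 ≡ 5; by Fermat, exponent reduces to 109 mod 6 = 1; 5^1 ≡ 5 (mod 7).
Combine by CRT: x ≡ 66 (mod 71), x ≡ 5 (mod 7) ⇒ x ≡ 208 (mod 497).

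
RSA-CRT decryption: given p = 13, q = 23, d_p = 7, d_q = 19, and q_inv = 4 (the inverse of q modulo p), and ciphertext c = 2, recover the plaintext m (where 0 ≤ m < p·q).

m₁ = c^(d_p) mod p: c ≡ 2 (mod 13), and 2^7 mod 13 = 11.
m₂ = c^(d_q) mod q: c ≡ 2 (mod 23), and 2^19 mod 23 = 3.
h = q_inv·(m₁ − m₂) mod p = 4·(11 − 3) mod 13 = 6.
m = m₂ + h·q = 3 + 6·23 = 141.

141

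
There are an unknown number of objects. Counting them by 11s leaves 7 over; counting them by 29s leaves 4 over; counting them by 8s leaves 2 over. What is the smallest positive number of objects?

1338

The moduli are pairwise coprime; M = 11·29·8 = 2552.
M/11 = 232; 232 ≡ 1 (mod 11), inverse 1.
M/29 = 88; 88 ≡ 1 (mod 29), inverse 1.
M/8 = 319; 319 ≡ 7 (mod 8); 7·7 ≡ 1, so inverse 7.
N ≡ 7·232·1 + 4·88·1 + 2·319·7 = 6442.
6442 mod 2552 = 1338.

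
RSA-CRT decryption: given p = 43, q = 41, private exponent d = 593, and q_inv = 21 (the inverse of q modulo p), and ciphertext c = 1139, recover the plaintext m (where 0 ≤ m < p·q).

d_p = d mod (p−1) = 593 mod 42 = 5; d_q = d mod (q−1) = 33.
m₁ = c^(d_p) mod p: c ≡ 21 (mod 43), and 21^5 mod 43 = 4.
m₂ = c^(d_q) mod q: c ≡ 32 (mod 41), and 32^33 mod 41 = 32.
h = q_inv·(m₁ − m₂) mod p = 21·(4 − 32) mod 43 = 14.
m = m₂ + h·q = 32 + 14·41 = 606.

606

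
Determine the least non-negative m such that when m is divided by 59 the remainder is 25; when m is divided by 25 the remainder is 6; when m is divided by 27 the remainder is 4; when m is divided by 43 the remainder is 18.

The moduli are pairwise coprime; N = 59·25·27·43 = 1712475.
N/59 = 29025; 29025 ≡ 56 (mod 59); 56·39 ≡ 1, so inverse 39.
N/25 = 68499; 68499 ≡ 24 (mod 25); 24·24 ≡ 1, so inverse 24.
N/27 = 63425; 63425 ≡ 2 (mod 27); 2·14 ≡ 1, so inverse 14.
N/43 = 39825; 39825 ≡ 7 (mod 43); 7·37 ≡ 1, so inverse 37.
m ≡ 25·29025·39 + 6·68499·24 + 4·63425·14 + 18·39825·37 = 68238481.
68238481 mod 1712475 = 1451956.

1451956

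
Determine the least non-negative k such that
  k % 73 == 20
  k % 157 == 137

10970

From k ≡ 20 (mod 73) write k = 20 + 73t. Substituting into k ≡ 137 (mod 157) gives 73t ≡ 117 (mod 157), and since 73⁻¹ ≡ 114 (mod 157), t ≡ 150. Hence k ≡ 20 + 73·150 = 10970 (mod 11461).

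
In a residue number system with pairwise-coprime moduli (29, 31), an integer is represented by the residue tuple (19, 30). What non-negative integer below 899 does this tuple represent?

From x ≡ 19 (mod 29) write x = 19 + 29t. Substituting into x ≡ 30 (mod 31) gives 29t ≡ 11 (mod 31), and since 29⁻¹ ≡ 15 (mod 31), t ≡ 10. Hence x ≡ 19 + 29·10 = 309 (mod 899).

309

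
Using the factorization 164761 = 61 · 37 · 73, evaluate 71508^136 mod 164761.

Mod 61: 71508 ≡ 16; by Fermat, exponent reduces to 136 mod 60 = 16; 16^16 ≡ 16 (mod 61).
Mod 37: 71508 ≡ 24; by Fermat, exponent reduces to 136 mod 36 = 28; 24^28 ≡ 33 (mod 37).
Mod 73: 71508 ≡ 41; by Fermat, exponent reduces to 136 mod 72 = 64; 41^64 ≡ 32 (mod 73).
Combine by CRT: x ≡ 16 (mod 61), x ≡ 33 (mod 37), x ≡ 32 (mod 73) ⇒ x ≡ 135009 (mod 164761).

135009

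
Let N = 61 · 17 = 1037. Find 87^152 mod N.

239

Mod 61: 87 ≡ 26; by Fermat, exponent reduces to 152 mod 60 = 32; 26^32 ≡ 56 (mod 61).
Mod 17: 87 ≡ 2; by Fermat, exponent reduces to 152 mod 16 = 8; 2^8 ≡ 1 (mod 17).
Combine by CRT: x ≡ 56 (mod 61), x ≡ 1 (mod 17) ⇒ x ≡ 239 (mod 1037).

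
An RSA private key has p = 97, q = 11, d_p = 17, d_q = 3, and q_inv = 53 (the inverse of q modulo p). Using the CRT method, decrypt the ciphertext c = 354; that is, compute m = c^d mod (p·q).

228

m₁ = c^(d_p) mod p: c ≡ 63 (mod 97), and 63^17 mod 97 = 34.
m₂ = c^(d_q) mod q: c ≡ 2 (mod 11), and 2^3 mod 11 = 8.
h = q_inv·(m₁ − m₂) mod p = 53·(34 − 8) mod 97 = 20.
m = m₂ + h·q = 8 + 20·11 = 228.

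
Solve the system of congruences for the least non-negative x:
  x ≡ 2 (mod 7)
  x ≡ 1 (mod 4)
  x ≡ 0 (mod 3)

The moduli are pairwise coprime; N = 7·4·3 = 84.
N/7 = 12; 12 ≡ 5 (mod 7); 5·3 ≡ 1, so inverse 3.
N/4 = 21; 21 ≡ 1 (mod 4), inverse 1.
N/3 = 28; 28 ≡ 1 (mod 3), inverse 1.
x ≡ 2·12·3 + 1·21·1 + 0·28·1 = 93.
93 mod 84 = 9.

9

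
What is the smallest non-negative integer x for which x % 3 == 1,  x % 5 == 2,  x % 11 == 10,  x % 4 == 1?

The moduli are pairwise coprime; N = 3·5·11·4 = 660.
N/3 = 220; 220 ≡ 1 (mod 3), inverse 1.
N/5 = 132; 132 ≡ 2 (mod 5); 2·3 ≡ 1, so inverse 3.
N/11 = 60; 60 ≡ 5 (mod 11); 5·9 ≡ 1, so inverse 9.
N/4 = 165; 165 ≡ 1 (mod 4), inverse 1.
x ≡ 1·220·1 + 2·132·3 + 10·60·9 + 1·165·1 = 6577.
6577 mod 660 = 637.

637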